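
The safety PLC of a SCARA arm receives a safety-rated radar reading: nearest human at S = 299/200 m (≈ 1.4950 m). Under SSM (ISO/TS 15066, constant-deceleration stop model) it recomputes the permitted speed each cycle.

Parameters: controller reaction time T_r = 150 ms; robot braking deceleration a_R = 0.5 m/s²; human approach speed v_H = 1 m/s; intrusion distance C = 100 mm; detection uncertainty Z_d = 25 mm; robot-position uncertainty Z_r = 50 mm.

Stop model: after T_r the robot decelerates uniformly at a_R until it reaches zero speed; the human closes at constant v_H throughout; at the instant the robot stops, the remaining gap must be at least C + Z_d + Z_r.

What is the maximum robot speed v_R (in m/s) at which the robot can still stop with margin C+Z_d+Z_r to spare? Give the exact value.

v_R_max = 9/20 m/s = 0.4500 m/s

at the boundary: (1)·v² + (43/20)·v + (-117/100) = 0
  disc = (43/20)² − 4·(1)·(-117/100) = 3721/400 ; √disc = 61/20
  v_R = (−(43/20) + 61/20) / (2·(1)) = 9/20 m/s
check:
T_s = v_R/a_R = (9/20)/(1/2) = 0.9000 s
robot in T_r: 0.4500·0.1500 = 0.0675 m
robot under decel: 0.4500²/(2·0.5000) = 0.2025 m
human closes 1.0000·1.0500 = 1.0500 m
residual clearance needed = 0.1000+0.0250+0.0500 = 0.1750 m
sum ≈ 0.0675+0.2025+1.0500+0.1750 ≈ 1.4950 m = S ✓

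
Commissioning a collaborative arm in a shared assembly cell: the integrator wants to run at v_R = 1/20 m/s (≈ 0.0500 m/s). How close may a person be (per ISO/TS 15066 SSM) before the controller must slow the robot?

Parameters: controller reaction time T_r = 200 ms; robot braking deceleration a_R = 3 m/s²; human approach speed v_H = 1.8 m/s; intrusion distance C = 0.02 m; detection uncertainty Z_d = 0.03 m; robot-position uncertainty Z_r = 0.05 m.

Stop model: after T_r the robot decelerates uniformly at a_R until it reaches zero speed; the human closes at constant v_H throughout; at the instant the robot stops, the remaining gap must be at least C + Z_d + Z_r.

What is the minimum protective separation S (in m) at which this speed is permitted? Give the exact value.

S_min = 1201/2400 m = 0.5004 m

braking lasts T_s = (1/20)/3 = 0.0167 s
reaction-phase robot travel = 0.0500·0.2000 = 0.0100 m
robot covers 0.0500·0.0167 − ½·3.0000·0.0167² = 0.0004 m while stopping
person approaches 1.8000·(0.2000+0.0167) = 0.3900 m
margins: 0.0200+0.0300+0.0500 = 0.1000 m
S_min ≈ 0.0100+0.0004+0.3900+0.1000  ⇒  S_min = 1201/2400 m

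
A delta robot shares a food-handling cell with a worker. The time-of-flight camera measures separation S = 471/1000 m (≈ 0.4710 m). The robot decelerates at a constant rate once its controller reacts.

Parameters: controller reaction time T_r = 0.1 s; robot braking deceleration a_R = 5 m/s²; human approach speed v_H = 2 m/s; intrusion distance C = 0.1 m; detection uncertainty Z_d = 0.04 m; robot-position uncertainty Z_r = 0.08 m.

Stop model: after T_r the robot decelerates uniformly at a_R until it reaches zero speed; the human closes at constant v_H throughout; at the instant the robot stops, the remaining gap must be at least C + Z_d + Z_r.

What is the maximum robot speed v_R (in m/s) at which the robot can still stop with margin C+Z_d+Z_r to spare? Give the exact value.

v_R_max = 1/10 m/s = 0.1000 m/s

at the boundary: (1/10)·v² + (1/2)·v + (-51/1000) = 0
  disc = (1/2)² − 4·(1/10)·(-51/1000) = 169/625 ; √disc = 13/25
  v_R = (−(1/2) + 13/25) / (2·(1/10)) = 1/10 m/s
check:
T_s = v_R/a_R = (1/10)/5 = 0.0200 s
robot in T_r: 0.1000·0.1000 = 0.0100 m
braking distance = 0.1000²/(2·5.0000) = 0.0010 m
human over T_r+T_s: 2.0000·(0.1000+0.0200) = 0.2400 m
residual clearance needed = 0.1000+0.0400+0.0800 = 0.2200 m
sum ≈ 0.0100+0.0010+0.2400+0.2200 ≈ 0.4710 m = S ✓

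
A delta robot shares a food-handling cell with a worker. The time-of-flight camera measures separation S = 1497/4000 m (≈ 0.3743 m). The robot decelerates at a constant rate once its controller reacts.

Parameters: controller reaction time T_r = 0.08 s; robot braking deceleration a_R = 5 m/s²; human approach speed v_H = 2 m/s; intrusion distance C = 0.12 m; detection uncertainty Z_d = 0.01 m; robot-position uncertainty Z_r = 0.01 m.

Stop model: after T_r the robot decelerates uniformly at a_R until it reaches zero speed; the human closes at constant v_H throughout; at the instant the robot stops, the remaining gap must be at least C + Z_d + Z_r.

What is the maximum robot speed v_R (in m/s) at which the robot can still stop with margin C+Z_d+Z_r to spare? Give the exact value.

quadratic (1/10)·v² + (12/25)·v + (-297/4000) = 0
  disc = (12/25)² − 4·(1/10)·(-297/4000) = 2601/10000 ; √disc = 51/100
  v_R = (−(12/25) + 51/100) / (2·(1/10)) = 3/20 m/s
check:
braking lasts T_s = (3/20)/5 = 0.0300 s
reaction-phase robot travel = 0.1500·0.0800 = 0.0120 m
braking distance = 0.1500²/(2·5.0000) = 0.0022 m
human closes 2.0000·0.1100 = 0.2200 m
residual clearance needed = 0.1200+0.0100+0.0100 = 0.1400 m
sum ≈ 0.0120+0.0022+0.2200+0.1400 ≈ 0.3743 m = S ✓

v_R_max = 3/20 m/s = 0.1500 m/s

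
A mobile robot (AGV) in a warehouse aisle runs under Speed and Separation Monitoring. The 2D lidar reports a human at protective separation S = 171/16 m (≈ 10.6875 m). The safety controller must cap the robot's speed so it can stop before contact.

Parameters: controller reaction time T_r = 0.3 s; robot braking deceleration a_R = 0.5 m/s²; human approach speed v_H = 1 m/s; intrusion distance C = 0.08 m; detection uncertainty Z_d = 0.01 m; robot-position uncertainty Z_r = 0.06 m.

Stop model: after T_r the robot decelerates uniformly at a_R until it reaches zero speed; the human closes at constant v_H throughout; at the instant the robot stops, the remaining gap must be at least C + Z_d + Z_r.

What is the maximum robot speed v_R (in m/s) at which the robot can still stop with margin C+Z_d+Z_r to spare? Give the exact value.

v_R_max = 9/4 m/s = 2.2500 m/s

quadratic (1)·v² + (23/10)·v + (-819/80) = 0
  disc = (23/10)² − 4·(1)·(-819/80) = 1156/25 ; √disc = 34/5
  v_R = (−(23/10) + 34/5) / (2·(1)) = 9/4 m/s
check:
braking lasts T_s = (9/4)/(1/2) = 4.5000 s
robot in T_r: 2.2500·0.3000 = 0.6750 m
robot under decel: 2.2500²/(2·0.5000) = 5.0625 m
person approaches 1.0000·(0.3000+4.5000) = 4.8000 m
residual clearance needed = 0.0800+0.0100+0.0600 = 0.1500 m
sum ≈ 0.6750+5.0625+4.8000+0.1500 ≈ 10.6875 m = S ✓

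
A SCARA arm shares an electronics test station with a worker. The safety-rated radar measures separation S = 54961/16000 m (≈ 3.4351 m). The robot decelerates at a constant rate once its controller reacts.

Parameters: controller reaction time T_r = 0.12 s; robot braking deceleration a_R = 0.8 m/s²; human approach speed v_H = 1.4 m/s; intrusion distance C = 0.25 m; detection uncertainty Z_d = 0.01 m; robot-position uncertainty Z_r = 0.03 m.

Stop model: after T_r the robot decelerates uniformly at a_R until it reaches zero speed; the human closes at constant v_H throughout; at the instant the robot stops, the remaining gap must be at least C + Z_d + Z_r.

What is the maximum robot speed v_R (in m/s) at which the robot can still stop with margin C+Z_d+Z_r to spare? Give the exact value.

v_R_max = 23/20 m/s = 1.1500 m/s

quadratic (5/8)·v² + (187/100)·v + (-47633/16000) = 0
  disc = (187/100)² − 4·(5/8)·(-47633/16000) = 1750329/160000 ; √disc = 1323/400
  v_R = (−(187/100) + 1323/400) / (2·(5/8)) = 23/20 m/s
check:
T_s = v_R/a_R = (23/20)/(4/5) = 1.4375 s
reaction-phase robot travel = 1.1500·0.1200 = 0.1380 m
robot covers 1.1500·1.4375 − ½·0.8000·1.4375² = 0.8266 m while stopping
human over T_r+T_s: 1.4000·(0.1200+1.4375) = 2.1805 m
residual clearance needed = 0.2500+0.0100+0.0300 = 0.2900 m
sum ≈ 0.1380+0.8266+2.1805+0.2900 ≈ 3.4351 m = S ✓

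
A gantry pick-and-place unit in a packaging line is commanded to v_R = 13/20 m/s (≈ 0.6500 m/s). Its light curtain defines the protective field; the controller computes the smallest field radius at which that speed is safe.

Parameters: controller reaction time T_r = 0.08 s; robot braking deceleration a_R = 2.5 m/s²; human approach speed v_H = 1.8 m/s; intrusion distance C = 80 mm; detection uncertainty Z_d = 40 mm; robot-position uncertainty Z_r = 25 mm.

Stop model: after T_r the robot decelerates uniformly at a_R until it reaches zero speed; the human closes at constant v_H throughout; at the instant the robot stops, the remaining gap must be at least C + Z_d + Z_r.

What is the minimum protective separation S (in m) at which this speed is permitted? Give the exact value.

S_min = 1787/2000 m = 0.8935 m

stop time T_s = (13/20)/(5/2) = 0.2600 s
robot in T_r: 0.6500·0.0800 = 0.0520 m
braking distance = 0.6500²/(2·2.5000) = 0.0845 m
human over T_r+T_s: 1.8000·(0.0800+0.2600) = 0.6120 m
margins: 0.0800+0.0400+0.0250 = 0.1450 m
S_min ≈ 0.0520+0.0845+0.6120+0.1450  ⇒  S_min = 1787/2000 m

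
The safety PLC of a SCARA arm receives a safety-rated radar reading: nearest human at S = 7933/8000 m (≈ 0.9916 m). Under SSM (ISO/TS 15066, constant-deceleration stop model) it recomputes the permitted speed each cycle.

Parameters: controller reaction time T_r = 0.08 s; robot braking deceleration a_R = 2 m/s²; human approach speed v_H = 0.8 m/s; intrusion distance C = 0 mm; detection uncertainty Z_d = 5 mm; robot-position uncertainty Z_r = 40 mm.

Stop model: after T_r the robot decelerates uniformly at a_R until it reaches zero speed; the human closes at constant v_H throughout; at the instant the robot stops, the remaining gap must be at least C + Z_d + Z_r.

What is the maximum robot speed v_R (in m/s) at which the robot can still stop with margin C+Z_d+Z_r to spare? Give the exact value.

v_R_max = 23/20 m/s = 1.1500 m/s

collect terms ⇒ (1/4)·v_R² + (12/25)·v_R + (-7061/8000) = 0
  disc = (12/25)² − 4·(1/4)·(-7061/8000) = 44521/40000 ; √disc = 211/200
  v_R = (−(12/25) + 211/200) / (2·(1/4)) = 23/20 m/s
check:
T_s = v_R/a_R = (23/20)/2 = 0.5750 s
robot covers v_R·T_r = 1.1500·0.0800 = 0.0920 m before braking
braking distance = 1.1500²/(2·2.0000) = 0.3306 m
human over T_r+T_s: 0.8000·(0.0800+0.5750) = 0.5240 m
margins: 0.0000+0.0050+0.0400 = 0.0450 m
sum ≈ 0.0920+0.3306+0.5240+0.0450 ≈ 0.9916 m = S ✓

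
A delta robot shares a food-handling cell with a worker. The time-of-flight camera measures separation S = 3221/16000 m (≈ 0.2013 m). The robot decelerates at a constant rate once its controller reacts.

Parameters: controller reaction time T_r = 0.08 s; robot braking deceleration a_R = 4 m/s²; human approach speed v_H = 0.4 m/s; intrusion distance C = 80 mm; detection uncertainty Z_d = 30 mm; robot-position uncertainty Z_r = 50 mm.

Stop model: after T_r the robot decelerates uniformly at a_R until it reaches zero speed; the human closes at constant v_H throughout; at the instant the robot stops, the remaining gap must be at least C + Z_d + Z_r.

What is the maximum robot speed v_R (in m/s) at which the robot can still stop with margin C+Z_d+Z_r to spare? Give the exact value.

v_R_max = 1/20 m/s = 0.0500 m/s

quadratic (1/8)·v² + (9/50)·v + (-149/16000) = 0
  disc = (9/50)² − 4·(1/8)·(-149/16000) = 5929/160000 ; √disc = 77/400
  v_R = (−(9/50) + 77/400) / (2·(1/8)) = 1/20 m/s
check:
braking lasts T_s = (1/20)/4 = 0.0125 s
robot in T_r: 0.0500·0.0800 = 0.0040 m
robot covers 0.0500·0.0125 − ½·4.0000·0.0125² = 0.0003 m while stopping
human closes 0.4000·0.0925 = 0.0370 m
margins: 0.0800+0.0300+0.0500 = 0.1600 m
sum ≈ 0.0040+0.0003+0.0370+0.1600 ≈ 0.2013 m = S ✓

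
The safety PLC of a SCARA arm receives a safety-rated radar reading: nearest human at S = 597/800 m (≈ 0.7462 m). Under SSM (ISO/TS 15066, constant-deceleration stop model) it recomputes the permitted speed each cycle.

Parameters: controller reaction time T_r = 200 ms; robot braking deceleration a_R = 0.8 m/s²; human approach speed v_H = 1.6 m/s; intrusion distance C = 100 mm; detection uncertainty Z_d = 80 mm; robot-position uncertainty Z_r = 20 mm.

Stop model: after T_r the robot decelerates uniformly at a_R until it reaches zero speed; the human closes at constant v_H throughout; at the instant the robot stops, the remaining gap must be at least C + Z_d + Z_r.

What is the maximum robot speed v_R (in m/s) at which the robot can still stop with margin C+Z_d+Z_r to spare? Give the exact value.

at the boundary: (5/8)·v² + (11/5)·v + (-181/800) = 0
  disc = (11/5)² − 4·(5/8)·(-181/800) = 8649/1600 ; √disc = 93/40
  v_R = (−(11/5) + 93/40) / (2·(5/8)) = 1/10 m/s
check:
T_s = v_R/a_R = (1/10)/(4/5) = 0.1250 s
reaction-phase robot travel = 0.1000·0.2000 = 0.0200 m
robot covers 0.1000·0.1250 − ½·0.8000·0.1250² = 0.0063 m while stopping
human closes 1.6000·0.3250 = 0.5200 m
margins: 0.1000+0.0800+0.0200 = 0.2000 m
sum ≈ 0.0200+0.0063+0.5200+0.2000 ≈ 0.7462 m = S ✓

v_R_max = 1/10 m/s = 0.1000 m/s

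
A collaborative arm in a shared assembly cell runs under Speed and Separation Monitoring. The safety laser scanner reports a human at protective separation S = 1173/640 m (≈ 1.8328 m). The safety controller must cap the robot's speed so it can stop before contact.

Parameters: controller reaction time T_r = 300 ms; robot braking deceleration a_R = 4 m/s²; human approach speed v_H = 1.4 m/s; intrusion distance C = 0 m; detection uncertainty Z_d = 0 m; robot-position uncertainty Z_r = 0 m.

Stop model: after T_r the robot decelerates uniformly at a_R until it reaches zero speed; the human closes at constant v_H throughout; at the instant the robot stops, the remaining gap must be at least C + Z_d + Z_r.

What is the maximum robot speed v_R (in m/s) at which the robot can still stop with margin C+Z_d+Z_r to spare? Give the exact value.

v_R_max = 33/20 m/s = 1.6500 m/s

at the boundary: (1/8)·v² + (13/20)·v + (-4521/3200) = 0
  disc = (13/20)² − 4·(1/8)·(-4521/3200) = 289/256 ; √disc = 17/16
  v_R = (−(13/20) + 17/16) / (2·(1/8)) = 33/20 m/s
check:
braking lasts T_s = (33/20)/4 = 0.4125 s
robot in T_r: 1.6500·0.3000 = 0.4950 m
robot under decel: 1.6500²/(2·4.0000) = 0.3403 m
human closes 1.4000·0.7125 = 0.9975 m
margins: 0.0000+0.0000+0.0000 = 0.0000 m
sum ≈ 0.4950+0.3403+0.9975+0.0000 ≈ 1.8328 m = S ✓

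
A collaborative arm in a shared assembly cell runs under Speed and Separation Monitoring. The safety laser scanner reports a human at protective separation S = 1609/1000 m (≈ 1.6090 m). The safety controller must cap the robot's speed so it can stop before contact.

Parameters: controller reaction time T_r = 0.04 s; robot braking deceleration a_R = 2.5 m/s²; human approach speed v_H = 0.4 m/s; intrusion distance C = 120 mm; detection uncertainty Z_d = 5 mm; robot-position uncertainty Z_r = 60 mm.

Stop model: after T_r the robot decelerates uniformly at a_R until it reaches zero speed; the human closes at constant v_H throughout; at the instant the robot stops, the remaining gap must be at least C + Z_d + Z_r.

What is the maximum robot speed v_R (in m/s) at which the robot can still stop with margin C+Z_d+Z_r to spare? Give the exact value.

v_R_max = 11/5 m/s = 2.2000 m/s

collect terms ⇒ (1/5)·v_R² + (1/5)·v_R + (-176/125) = 0
  disc = (1/5)² − 4·(1/5)·(-176/125) = 729/625 ; √disc = 27/25
  v_R = (−(1/5) + 27/25) / (2·(1/5)) = 11/5 m/s
check:
braking lasts T_s = (11/5)/(5/2) = 0.8800 s
robot covers v_R·T_r = 2.2000·0.0400 = 0.0880 m before braking
braking distance = 2.2000²/(2·2.5000) = 0.9680 m
human over T_r+T_s: 0.4000·(0.0400+0.8800) = 0.3680 m
C+Z_d+Z_r = 0.1200+0.0050+0.0600 = 0.1850 m
sum ≈ 0.0880+0.9680+0.3680+0.1850 ≈ 1.6090 m = S ✓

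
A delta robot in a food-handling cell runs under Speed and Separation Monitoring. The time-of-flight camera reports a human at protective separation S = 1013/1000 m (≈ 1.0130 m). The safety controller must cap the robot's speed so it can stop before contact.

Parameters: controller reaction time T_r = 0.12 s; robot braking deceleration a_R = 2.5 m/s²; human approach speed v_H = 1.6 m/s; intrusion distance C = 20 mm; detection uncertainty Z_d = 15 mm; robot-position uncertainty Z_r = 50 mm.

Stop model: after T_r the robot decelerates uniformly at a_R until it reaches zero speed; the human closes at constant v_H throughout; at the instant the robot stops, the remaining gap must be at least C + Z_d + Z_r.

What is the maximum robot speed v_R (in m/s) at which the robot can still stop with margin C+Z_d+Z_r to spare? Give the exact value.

quadratic (1/5)·v² + (19/25)·v + (-92/125) = 0
  disc = (19/25)² − 4·(1/5)·(-92/125) = 729/625 ; √disc = 27/25
  v_R = (−(19/25) + 27/25) / (2·(1/5)) = 4/5 m/s
check:
braking lasts T_s = (4/5)/(5/2) = 0.3200 s
robot in T_r: 0.8000·0.1200 = 0.0960 m
braking distance = 0.8000²/(2·2.5000) = 0.1280 m
human over T_r+T_s: 1.6000·(0.1200+0.3200) = 0.7040 m
margins: 0.0200+0.0150+0.0500 = 0.0850 m
sum ≈ 0.0960+0.1280+0.7040+0.0850 ≈ 1.0130 m = S ✓

v_R_max = 4/5 m/s = 0.8000 m/s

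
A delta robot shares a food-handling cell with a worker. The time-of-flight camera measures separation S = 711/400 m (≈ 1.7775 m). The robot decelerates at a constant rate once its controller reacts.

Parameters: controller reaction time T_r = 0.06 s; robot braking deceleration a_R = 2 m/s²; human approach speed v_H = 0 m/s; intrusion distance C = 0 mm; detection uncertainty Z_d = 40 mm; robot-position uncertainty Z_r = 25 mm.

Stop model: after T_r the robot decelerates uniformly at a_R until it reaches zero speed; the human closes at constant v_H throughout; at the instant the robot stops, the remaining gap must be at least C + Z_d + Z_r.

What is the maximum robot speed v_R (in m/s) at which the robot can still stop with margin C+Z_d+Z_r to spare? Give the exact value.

v_R_max = 5/2 m/s = 2.5000 m/s

quadratic (1/4)·v² + (3/50)·v + (-137/80) = 0
  disc = (3/50)² − 4·(1/4)·(-137/80) = 17161/10000 ; √disc = 131/100
  v_R = (−(3/50) + 131/100) / (2·(1/4)) = 5/2 m/s
check:
braking lasts T_s = (5/2)/2 = 1.2500 s
robot covers v_R·T_r = 2.5000·0.0600 = 0.1500 m before braking
robot under decel: 2.5000²/(2·2.0000) = 1.5625 m
human closes 0.0000·1.3100 = 0.0000 m
residual clearance needed = 0.0000+0.0400+0.0250 = 0.0650 m
sum ≈ 0.1500+1.5625+0.0000+0.0650 ≈ 1.7775 m = S ✓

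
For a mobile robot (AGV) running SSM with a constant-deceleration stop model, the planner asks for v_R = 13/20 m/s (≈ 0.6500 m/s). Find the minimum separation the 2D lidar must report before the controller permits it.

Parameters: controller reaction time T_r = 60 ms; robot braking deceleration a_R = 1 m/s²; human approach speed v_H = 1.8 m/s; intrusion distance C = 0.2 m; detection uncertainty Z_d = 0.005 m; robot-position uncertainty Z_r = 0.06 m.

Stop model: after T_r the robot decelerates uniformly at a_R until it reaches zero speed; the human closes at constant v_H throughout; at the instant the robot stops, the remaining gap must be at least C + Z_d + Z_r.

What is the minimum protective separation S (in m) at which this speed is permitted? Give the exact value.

S_min = 7173/4000 m = 1.7933 m

T_s = v_R/a_R = (13/20)/1 = 0.6500 s
robot covers v_R·T_r = 0.6500·0.0600 = 0.0390 m before braking
robot covers 0.6500·0.6500 − ½·1.0000·0.6500² = 0.2112 m while stopping
person approaches 1.8000·(0.0600+0.6500) = 1.2780 m
C+Z_d+Z_r = 0.2000+0.0050+0.0600 = 0.2650 m
S_min ≈ 0.0390+0.2112+1.2780+0.2650  ⇒  S_min = 7173/4000 m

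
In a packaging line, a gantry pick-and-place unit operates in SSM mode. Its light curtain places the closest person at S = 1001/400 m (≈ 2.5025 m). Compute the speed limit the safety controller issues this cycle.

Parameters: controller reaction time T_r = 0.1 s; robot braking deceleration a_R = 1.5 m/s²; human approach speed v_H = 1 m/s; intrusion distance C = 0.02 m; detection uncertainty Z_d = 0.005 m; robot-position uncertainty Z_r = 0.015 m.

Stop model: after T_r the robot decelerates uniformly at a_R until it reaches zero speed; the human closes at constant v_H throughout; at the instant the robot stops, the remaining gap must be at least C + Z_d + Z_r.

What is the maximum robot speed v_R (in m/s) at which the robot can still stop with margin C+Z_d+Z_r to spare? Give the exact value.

v_R_max = 7/4 m/s = 1.7500 m/s

quadratic (1/3)·v² + (23/30)·v + (-189/80) = 0
  disc = (23/30)² − 4·(1/3)·(-189/80) = 841/225 ; √disc = 29/15
  v_R = (−(23/30) + 29/15) / (2·(1/3)) = 7/4 m/s
check:
T_s = v_R/a_R = (7/4)/(3/2) = 1.1667 s
robot in T_r: 1.7500·0.1000 = 0.1750 m
robot under decel: 1.7500²/(2·1.5000) = 1.0208 m
person approaches 1.0000·(0.1000+1.1667) = 1.2667 m
residual clearance needed = 0.0200+0.0050+0.0150 = 0.0400 m
sum ≈ 0.1750+1.0208+1.2667+0.0400 ≈ 2.5025 m = S ✓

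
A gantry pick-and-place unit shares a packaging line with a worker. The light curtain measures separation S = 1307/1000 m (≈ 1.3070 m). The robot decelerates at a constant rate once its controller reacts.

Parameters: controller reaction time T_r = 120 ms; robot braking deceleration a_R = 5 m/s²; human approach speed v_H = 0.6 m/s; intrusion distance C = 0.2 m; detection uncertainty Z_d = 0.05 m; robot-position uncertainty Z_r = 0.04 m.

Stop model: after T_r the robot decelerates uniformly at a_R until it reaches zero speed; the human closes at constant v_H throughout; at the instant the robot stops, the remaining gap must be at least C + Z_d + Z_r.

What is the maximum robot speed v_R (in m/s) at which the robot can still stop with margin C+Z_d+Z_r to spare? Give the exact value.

v_R_max = 21/10 m/s = 2.1000 m/s

quadratic (1/10)·v² + (6/25)·v + (-189/200) = 0
  disc = (6/25)² − 4·(1/10)·(-189/200) = 1089/2500 ; √disc = 33/50
  v_R = (−(6/25) + 33/50) / (2·(1/10)) = 21/10 m/s
check:
stop time T_s = (21/10)/5 = 0.4200 s
robot covers v_R·T_r = 2.1000·0.1200 = 0.2520 m before braking
braking distance = 2.1000²/(2·5.0000) = 0.4410 m
human over T_r+T_s: 0.6000·(0.1200+0.4200) = 0.3240 m
residual clearance needed = 0.2000+0.0500+0.0400 = 0.2900 m
sum ≈ 0.2520+0.4410+0.3240+0.2900 ≈ 1.3070 m = S ✓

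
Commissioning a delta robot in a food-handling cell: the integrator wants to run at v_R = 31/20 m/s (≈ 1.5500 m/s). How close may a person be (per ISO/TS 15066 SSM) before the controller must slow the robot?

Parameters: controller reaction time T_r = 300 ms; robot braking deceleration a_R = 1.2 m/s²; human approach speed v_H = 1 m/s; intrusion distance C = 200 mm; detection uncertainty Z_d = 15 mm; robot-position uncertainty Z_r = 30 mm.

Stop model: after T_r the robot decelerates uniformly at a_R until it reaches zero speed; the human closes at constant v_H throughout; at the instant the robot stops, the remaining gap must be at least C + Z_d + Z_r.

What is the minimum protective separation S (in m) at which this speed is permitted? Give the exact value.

stop time T_s = (31/20)/(6/5) = 1.2917 s
robot in T_r: 1.5500·0.3000 = 0.4650 m
robot covers 1.5500·1.2917 − ½·1.2000·1.2917² = 1.0010 m while stopping
human closes 1.0000·1.5917 = 1.5917 m
residual clearance needed = 0.2000+0.0150+0.0300 = 0.2450 m
S_min ≈ 0.4650+1.0010+1.5917+0.2450  ⇒  S_min = 15853/4800 m

S_min = 15853/4800 m = 3.3027 m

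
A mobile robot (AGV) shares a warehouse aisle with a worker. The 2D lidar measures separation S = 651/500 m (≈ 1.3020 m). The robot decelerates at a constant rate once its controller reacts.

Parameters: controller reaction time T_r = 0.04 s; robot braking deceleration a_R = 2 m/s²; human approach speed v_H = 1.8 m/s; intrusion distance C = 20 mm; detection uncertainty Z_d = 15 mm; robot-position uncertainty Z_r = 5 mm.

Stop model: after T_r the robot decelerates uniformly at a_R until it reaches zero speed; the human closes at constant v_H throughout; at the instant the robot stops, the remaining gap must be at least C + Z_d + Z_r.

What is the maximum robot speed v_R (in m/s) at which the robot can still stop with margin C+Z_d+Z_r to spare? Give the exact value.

at the boundary: (1/4)·v² + (47/50)·v + (-119/100) = 0
  disc = (47/50)² − 4·(1/4)·(-119/100) = 1296/625 ; √disc = 36/25
  v_R = (−(47/50) + 36/25) / (2·(1/4)) = 1 m/s
check:
T_s = v_R/a_R = 1/2 = 0.5000 s
robot in T_r: 1.0000·0.0400 = 0.0400 m
braking distance = 1.0000²/(2·2.0000) = 0.2500 m
person approaches 1.8000·(0.0400+0.5000) = 0.9720 m
C+Z_d+Z_r = 0.0200+0.0150+0.0050 = 0.0400 m
sum ≈ 0.0400+0.2500+0.9720+0.0400 ≈ 1.3020 m = S ✓

v_R_max = 1 m/s = 1.0000 m/s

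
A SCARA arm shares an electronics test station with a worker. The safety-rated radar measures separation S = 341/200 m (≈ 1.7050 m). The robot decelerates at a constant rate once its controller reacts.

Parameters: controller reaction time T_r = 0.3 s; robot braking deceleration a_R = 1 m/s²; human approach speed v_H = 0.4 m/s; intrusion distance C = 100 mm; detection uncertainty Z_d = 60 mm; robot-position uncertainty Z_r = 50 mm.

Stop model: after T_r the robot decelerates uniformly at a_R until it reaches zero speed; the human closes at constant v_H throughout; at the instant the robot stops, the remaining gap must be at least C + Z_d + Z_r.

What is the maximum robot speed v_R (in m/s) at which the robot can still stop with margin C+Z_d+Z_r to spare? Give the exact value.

at the boundary: (1/2)·v² + (7/10)·v + (-11/8) = 0
  disc = (7/10)² − 4·(1/2)·(-11/8) = 81/25 ; √disc = 9/5
  v_R = (−(7/10) + 9/5) / (2·(1/2)) = 11/10 m/s
check:
T_s = v_R/a_R = (11/10)/1 = 1.1000 s
robot covers v_R·T_r = 1.1000·0.3000 = 0.3300 m before braking
braking distance = 1.1000²/(2·1.0000) = 0.6050 m
human closes 0.4000·1.4000 = 0.5600 m
residual clearance needed = 0.1000+0.0600+0.0500 = 0.2100 m
sum ≈ 0.3300+0.6050+0.5600+0.2100 ≈ 1.7050 m = S ✓

v_R_max = 11/10 m/s = 1.1000 m/s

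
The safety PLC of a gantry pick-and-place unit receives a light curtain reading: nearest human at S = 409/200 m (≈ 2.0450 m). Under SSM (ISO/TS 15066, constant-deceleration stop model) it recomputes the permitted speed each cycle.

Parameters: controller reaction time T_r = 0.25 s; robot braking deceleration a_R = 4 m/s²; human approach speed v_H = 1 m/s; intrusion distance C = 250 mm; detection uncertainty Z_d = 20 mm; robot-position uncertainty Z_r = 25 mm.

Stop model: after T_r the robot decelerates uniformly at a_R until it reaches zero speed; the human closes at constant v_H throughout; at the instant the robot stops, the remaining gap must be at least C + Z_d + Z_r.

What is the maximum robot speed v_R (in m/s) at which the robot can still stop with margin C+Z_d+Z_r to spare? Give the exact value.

collect terms ⇒ (1/8)·v_R² + (1/2)·v_R + (-3/2) = 0
  disc = (1/2)² − 4·(1/8)·(-3/2) = 1 ; √disc = 1
  v_R = (−(1/2) + 1) / (2·(1/8)) = 2 m/s
check:
T_s = v_R/a_R = 2/4 = 0.5000 s
robot covers v_R·T_r = 2.0000·0.2500 = 0.5000 m before braking
braking distance = 2.0000²/(2·4.0000) = 0.5000 m
person approaches 1.0000·(0.2500+0.5000) = 0.7500 m
margins: 0.2500+0.0200+0.0250 = 0.2950 m
sum ≈ 0.5000+0.5000+0.7500+0.2950 ≈ 2.0450 m = S ✓

v_R_max = 2 m/s = 2.0000 m/s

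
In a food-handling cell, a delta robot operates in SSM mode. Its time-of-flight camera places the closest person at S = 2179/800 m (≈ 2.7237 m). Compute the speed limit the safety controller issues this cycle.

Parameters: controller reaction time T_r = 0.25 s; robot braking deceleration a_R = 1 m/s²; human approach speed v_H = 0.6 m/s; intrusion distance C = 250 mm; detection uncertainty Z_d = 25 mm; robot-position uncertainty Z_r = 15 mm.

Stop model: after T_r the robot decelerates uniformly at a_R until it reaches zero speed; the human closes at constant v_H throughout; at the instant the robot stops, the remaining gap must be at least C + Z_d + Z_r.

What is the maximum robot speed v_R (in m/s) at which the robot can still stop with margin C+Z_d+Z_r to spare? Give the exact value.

v_R_max = 29/20 m/s = 1.4500 m/s

at the boundary: (1/2)·v² + (17/20)·v + (-1827/800) = 0
  disc = (17/20)² − 4·(1/2)·(-1827/800) = 529/100 ; √disc = 23/10
  v_R = (−(17/20) + 23/10) / (2·(1/2)) = 29/20 m/s
check:
stop time T_s = (29/20)/1 = 1.4500 s
reaction-phase robot travel = 1.4500·0.2500 = 0.3625 m
robot under decel: 1.4500²/(2·1.0000) = 1.0513 m
person approaches 0.6000·(0.2500+1.4500) = 1.0200 m
margins: 0.2500+0.0250+0.0150 = 0.2900 m
sum ≈ 0.3625+1.0513+1.0200+0.2900 ≈ 2.7237 m = S ✓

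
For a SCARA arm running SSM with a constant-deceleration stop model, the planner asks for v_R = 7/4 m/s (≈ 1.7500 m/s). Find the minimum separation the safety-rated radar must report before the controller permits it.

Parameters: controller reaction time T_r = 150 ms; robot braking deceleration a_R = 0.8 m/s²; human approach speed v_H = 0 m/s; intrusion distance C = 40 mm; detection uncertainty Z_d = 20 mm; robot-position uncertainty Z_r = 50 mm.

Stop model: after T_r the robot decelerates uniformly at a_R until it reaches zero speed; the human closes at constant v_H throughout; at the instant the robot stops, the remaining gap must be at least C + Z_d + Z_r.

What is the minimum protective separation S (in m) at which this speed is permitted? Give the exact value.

T_s = v_R/a_R = (7/4)/(4/5) = 2.1875 s
reaction-phase robot travel = 1.7500·0.1500 = 0.2625 m
braking distance = 1.7500²/(2·0.8000) = 1.9141 m
person approaches 0.0000·(0.1500+2.1875) = 0.0000 m
residual clearance needed = 0.0400+0.0200+0.0500 = 0.1100 m
S_min ≈ 0.2625+1.9141+0.0000+0.1100  ⇒  S_min = 7317/3200 m

S_min = 7317/3200 m = 2.2866 m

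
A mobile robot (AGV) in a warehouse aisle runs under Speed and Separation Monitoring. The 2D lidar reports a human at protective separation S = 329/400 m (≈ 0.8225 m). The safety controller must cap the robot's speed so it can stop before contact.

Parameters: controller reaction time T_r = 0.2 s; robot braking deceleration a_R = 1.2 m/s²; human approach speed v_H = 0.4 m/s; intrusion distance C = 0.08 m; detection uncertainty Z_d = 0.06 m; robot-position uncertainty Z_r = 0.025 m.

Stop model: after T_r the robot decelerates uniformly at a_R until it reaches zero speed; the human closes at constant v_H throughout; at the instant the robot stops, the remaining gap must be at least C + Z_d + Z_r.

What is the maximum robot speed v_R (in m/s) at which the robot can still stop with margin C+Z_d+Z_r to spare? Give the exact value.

v_R_max = 7/10 m/s = 0.7000 m/s

collect terms ⇒ (5/12)·v_R² + (8/15)·v_R + (-231/400) = 0
  disc = (8/15)² − 4·(5/12)·(-231/400) = 4489/3600 ; √disc = 67/60
  v_R = (−(8/15) + 67/60) / (2·(5/12)) = 7/10 m/s
check:
braking lasts T_s = (7/10)/(6/5) = 0.5833 s
robot in T_r: 0.7000·0.2000 = 0.1400 m
robot under decel: 0.7000²/(2·1.2000) = 0.2042 m
human over T_r+T_s: 0.4000·(0.2000+0.5833) = 0.3133 m
residual clearance needed = 0.0800+0.0600+0.0250 = 0.1650 m
sum ≈ 0.1400+0.2042+0.3133+0.1650 ≈ 0.8225 m = S ✓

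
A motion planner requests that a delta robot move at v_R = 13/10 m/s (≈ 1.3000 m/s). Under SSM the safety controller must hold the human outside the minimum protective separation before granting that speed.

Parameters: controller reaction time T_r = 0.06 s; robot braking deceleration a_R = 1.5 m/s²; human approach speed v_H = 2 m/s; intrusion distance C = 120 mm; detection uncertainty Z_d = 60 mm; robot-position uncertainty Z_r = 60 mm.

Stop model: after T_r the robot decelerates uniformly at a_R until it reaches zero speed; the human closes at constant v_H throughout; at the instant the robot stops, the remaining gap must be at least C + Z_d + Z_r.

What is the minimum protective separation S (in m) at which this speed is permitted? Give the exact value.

T_s = v_R/a_R = (13/10)/(3/2) = 0.8667 s
reaction-phase robot travel = 1.3000·0.0600 = 0.0780 m
robot covers 1.3000·0.8667 − ½·1.5000·0.8667² = 0.5633 m while stopping
human over T_r+T_s: 2.0000·(0.0600+0.8667) = 1.8533 m
residual clearance needed = 0.1200+0.0600+0.0600 = 0.2400 m
S_min ≈ 0.0780+0.5633+1.8533+0.2400  ⇒  S_min = 2051/750 m

S_min = 2051/750 m = 2.7347 m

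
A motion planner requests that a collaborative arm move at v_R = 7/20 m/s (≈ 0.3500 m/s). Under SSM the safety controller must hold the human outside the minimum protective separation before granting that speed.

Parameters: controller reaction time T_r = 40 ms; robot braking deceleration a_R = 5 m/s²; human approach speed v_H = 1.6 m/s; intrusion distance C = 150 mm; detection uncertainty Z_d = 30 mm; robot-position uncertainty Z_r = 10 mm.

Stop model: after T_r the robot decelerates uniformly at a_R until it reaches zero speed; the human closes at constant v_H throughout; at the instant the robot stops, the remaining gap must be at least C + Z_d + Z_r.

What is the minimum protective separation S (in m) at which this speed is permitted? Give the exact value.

S_min = 1569/4000 m = 0.3922 m

stop time T_s = (7/20)/5 = 0.0700 s
reaction-phase robot travel = 0.3500·0.0400 = 0.0140 m
robot under decel: 0.3500²/(2·5.0000) = 0.0123 m
human closes 1.6000·0.1100 = 0.1760 m
margins: 0.1500+0.0300+0.0100 = 0.1900 m
S_min ≈ 0.0140+0.0123+0.1760+0.1900  ⇒  S_min = 1569/4000 m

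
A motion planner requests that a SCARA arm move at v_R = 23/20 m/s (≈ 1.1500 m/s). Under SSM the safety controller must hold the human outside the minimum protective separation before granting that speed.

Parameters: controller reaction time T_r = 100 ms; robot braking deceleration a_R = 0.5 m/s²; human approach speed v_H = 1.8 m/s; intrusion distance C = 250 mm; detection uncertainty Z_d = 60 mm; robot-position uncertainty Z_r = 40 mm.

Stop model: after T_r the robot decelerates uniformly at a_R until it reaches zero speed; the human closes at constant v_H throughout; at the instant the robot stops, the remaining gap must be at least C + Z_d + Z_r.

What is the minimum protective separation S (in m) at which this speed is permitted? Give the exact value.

T_s = v_R/a_R = (23/20)/(1/2) = 2.3000 s
robot in T_r: 1.1500·0.1000 = 0.1150 m
robot covers 1.1500·2.3000 − ½·0.5000·2.3000² = 1.3225 m while stopping
human closes 1.8000·2.4000 = 4.3200 m
C+Z_d+Z_r = 0.2500+0.0600+0.0400 = 0.3500 m
S_min ≈ 0.1150+1.3225+4.3200+0.3500  ⇒  S_min = 2443/400 m

S_min = 2443/400 m = 6.1075 m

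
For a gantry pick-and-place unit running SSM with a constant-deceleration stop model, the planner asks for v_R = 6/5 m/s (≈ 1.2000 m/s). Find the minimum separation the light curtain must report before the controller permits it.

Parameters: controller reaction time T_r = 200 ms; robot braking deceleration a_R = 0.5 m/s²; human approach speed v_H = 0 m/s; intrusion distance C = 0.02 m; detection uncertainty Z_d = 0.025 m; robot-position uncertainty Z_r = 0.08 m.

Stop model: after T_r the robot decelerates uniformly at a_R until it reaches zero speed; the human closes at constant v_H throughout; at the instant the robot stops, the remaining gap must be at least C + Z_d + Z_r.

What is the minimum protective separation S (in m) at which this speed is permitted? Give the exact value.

braking lasts T_s = (6/5)/(1/2) = 2.4000 s
robot covers v_R·T_r = 1.2000·0.2000 = 0.2400 m before braking
braking distance = 1.2000²/(2·0.5000) = 1.4400 m
human closes 0.0000·2.6000 = 0.0000 m
C+Z_d+Z_r = 0.0200+0.0250+0.0800 = 0.1250 m
S_min ≈ 0.2400+1.4400+0.0000+0.1250  ⇒  S_min = 361/200 m

S_min = 361/200 m = 1.8050 m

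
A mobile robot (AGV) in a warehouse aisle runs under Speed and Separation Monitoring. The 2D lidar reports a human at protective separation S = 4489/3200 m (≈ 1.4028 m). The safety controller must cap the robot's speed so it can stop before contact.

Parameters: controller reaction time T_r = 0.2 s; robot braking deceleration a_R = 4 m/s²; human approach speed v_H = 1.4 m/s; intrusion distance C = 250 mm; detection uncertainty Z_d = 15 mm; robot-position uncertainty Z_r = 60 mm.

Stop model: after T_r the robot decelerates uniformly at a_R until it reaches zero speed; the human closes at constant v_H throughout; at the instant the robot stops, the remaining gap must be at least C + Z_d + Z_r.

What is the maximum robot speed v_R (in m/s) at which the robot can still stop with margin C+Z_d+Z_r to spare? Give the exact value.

v_R_max = 23/20 m/s = 1.1500 m/s

at the boundary: (1/8)·v² + (11/20)·v + (-2553/3200) = 0
  disc = (11/20)² − 4·(1/8)·(-2553/3200) = 4489/6400 ; √disc = 67/80
  v_R = (−(11/20) + 67/80) / (2·(1/8)) = 23/20 m/s
check:
braking lasts T_s = (23/20)/4 = 0.2875 s
robot in T_r: 1.1500·0.2000 = 0.2300 m
robot under decel: 1.1500²/(2·4.0000) = 0.1653 m
person approaches 1.4000·(0.2000+0.2875) = 0.6825 m
C+Z_d+Z_r = 0.2500+0.0150+0.0600 = 0.3250 m
sum ≈ 0.2300+0.1653+0.6825+0.3250 ≈ 1.4028 m = S ✓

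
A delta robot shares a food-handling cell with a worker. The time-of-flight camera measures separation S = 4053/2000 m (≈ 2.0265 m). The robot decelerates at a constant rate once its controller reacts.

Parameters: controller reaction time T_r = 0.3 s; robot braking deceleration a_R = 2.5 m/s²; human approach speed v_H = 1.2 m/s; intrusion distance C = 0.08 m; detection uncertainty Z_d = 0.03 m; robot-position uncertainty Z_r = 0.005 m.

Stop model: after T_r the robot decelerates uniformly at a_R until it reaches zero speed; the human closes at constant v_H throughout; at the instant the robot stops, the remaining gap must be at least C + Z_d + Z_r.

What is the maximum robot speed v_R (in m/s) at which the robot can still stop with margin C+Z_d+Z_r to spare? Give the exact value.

collect terms ⇒ (1/5)·v_R² + (39/50)·v_R + (-3103/2000) = 0
  disc = (39/50)² − 4·(1/5)·(-3103/2000) = 1156/625 ; √disc = 34/25
  v_R = (−(39/50) + 34/25) / (2·(1/5)) = 29/20 m/s
check:
stop time T_s = (29/20)/(5/2) = 0.5800 s
robot covers v_R·T_r = 1.4500·0.3000 = 0.4350 m before braking
braking distance = 1.4500²/(2·2.5000) = 0.4205 m
person approaches 1.2000·(0.3000+0.5800) = 1.0560 m
residual clearance needed = 0.0800+0.0300+0.0050 = 0.1150 m
sum ≈ 0.4350+0.4205+1.0560+0.1150 ≈ 2.0265 m = S ✓

v_R_max = 29/20 m/s = 1.4500 m/s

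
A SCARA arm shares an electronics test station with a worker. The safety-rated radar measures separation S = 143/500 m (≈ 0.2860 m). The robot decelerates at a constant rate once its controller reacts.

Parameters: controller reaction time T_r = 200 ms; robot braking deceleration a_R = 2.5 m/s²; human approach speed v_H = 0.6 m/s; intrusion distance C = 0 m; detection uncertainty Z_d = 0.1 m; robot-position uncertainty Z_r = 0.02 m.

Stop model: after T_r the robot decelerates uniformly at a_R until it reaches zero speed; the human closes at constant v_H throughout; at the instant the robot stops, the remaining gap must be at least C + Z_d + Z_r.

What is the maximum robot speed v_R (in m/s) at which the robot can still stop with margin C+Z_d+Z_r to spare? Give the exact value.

quadratic (1/5)·v² + (11/25)·v + (-23/500) = 0
  disc = (11/25)² − 4·(1/5)·(-23/500) = 144/625 ; √disc = 12/25
  v_R = (−(11/25) + 12/25) / (2·(1/5)) = 1/10 m/s
check:
stop time T_s = (1/10)/(5/2) = 0.0400 s
robot in T_r: 0.1000·0.2000 = 0.0200 m
robot under decel: 0.1000²/(2·2.5000) = 0.0020 m
person approaches 0.6000·(0.2000+0.0400) = 0.1440 m
margins: 0.0000+0.1000+0.0200 = 0.1200 m
sum ≈ 0.0200+0.0020+0.1440+0.1200 ≈ 0.2860 m = S ✓

v_R_max = 1/10 m/s = 0.1000 m/s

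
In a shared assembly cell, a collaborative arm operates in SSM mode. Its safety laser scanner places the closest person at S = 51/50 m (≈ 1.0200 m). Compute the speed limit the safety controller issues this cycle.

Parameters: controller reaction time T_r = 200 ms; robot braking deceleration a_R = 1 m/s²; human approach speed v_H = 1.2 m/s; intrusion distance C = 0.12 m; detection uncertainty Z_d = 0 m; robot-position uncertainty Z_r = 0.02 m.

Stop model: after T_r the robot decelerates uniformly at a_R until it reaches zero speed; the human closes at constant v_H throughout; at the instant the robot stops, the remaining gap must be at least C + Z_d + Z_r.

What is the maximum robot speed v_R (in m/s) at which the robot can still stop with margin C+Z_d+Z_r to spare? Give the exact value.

collect terms ⇒ (1/2)·v_R² + (7/5)·v_R + (-16/25) = 0
  disc = (7/5)² − 4·(1/2)·(-16/25) = 81/25 ; √disc = 9/5
  v_R = (−(7/5) + 9/5) / (2·(1/2)) = 2/5 m/s
check:
braking lasts T_s = (2/5)/1 = 0.4000 s
reaction-phase robot travel = 0.4000·0.2000 = 0.0800 m
braking distance = 0.4000²/(2·1.0000) = 0.0800 m
human over T_r+T_s: 1.2000·(0.2000+0.4000) = 0.7200 m
residual clearance needed = 0.1200+0.0000+0.0200 = 0.1400 m
sum ≈ 0.0800+0.0800+0.7200+0.1400 ≈ 1.0200 m = S ✓

v_R_max = 2/5 m/s = 0.4000 m/s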